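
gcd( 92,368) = 92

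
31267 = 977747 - 946480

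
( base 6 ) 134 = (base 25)28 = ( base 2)111010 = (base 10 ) 58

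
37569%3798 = 3387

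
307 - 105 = 202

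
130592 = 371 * 352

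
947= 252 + 695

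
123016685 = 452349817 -329333132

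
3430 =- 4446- - 7876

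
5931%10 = 1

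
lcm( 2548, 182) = 2548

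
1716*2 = 3432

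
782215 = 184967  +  597248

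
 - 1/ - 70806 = 1/70806=   0.00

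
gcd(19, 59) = 1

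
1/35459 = 1/35459 = 0.00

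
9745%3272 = 3201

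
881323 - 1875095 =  -993772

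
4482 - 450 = 4032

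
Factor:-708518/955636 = -354259/477818 = - 2^( - 1)*11^( - 1 )* 37^(- 1)*587^( - 1 )*354259^1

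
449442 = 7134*63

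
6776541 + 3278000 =10054541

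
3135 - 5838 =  -2703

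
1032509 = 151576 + 880933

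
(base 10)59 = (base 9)65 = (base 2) 111011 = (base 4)323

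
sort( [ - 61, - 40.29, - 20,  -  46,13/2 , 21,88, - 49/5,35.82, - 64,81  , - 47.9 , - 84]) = [-84, - 64 , - 61,- 47.9,-46, - 40.29, - 20, - 49/5, 13/2,21, 35.82,81,88]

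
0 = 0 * 29121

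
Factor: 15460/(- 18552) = - 2^ (-1)*3^( - 1 )*5^1=-5/6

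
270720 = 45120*6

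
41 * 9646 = 395486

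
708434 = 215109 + 493325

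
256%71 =43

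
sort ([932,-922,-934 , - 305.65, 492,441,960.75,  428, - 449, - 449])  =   [  -  934, -922  ,-449,  -  449,  -  305.65,428, 441,  492, 932,960.75]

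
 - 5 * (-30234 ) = 151170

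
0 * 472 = 0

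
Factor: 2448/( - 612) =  - 2^2 = - 4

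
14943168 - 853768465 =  - 838825297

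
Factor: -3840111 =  - 3^2*11^1*79^1*491^1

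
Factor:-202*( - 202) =2^2*101^2 =40804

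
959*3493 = 3349787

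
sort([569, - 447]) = [ - 447,569 ] 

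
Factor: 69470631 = 3^2*19^1 * 29^1* 14009^1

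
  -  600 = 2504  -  3104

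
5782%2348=1086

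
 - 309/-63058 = 309/63058=   0.00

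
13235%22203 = 13235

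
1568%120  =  8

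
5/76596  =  5/76596 = 0.00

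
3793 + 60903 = 64696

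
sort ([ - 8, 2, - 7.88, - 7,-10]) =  [ - 10, - 8,- 7.88, - 7,2 ] 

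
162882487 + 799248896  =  962131383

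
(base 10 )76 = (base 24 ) 34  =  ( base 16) 4C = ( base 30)2G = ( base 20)3g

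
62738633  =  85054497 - 22315864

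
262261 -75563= 186698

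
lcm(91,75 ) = 6825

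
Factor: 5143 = 37^1*139^1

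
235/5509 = 235/5509 = 0.04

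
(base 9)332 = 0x110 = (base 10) 272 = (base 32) 8G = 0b100010000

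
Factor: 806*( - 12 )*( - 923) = 2^3*3^1 *13^2*31^1*71^1=8927256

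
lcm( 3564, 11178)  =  245916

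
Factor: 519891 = 3^1*173297^1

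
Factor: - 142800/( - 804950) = 168/947 = 2^3*3^1 * 7^1*947^( - 1)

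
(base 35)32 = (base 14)79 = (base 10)107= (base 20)57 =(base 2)1101011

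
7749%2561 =66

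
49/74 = 49/74= 0.66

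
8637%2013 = 585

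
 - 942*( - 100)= 94200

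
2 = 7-5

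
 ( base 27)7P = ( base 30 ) 74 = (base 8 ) 326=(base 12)15A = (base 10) 214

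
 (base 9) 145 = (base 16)7A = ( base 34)3k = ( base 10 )122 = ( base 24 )52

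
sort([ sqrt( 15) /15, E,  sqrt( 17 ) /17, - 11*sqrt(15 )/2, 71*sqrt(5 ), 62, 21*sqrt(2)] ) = [ - 11*sqrt(15)/2, sqrt(17 )/17, sqrt(15 )/15 , E, 21* sqrt( 2 ),  62, 71*sqrt( 5 ) ]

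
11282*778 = 8777396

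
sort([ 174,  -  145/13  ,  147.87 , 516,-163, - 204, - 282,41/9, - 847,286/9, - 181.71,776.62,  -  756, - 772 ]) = [-847,-772 ,  -  756,  -  282, - 204,-181.71,  -  163, - 145/13, 41/9, 286/9,147.87, 174, 516 , 776.62 ]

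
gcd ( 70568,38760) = 8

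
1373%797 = 576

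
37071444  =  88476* 419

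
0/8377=0 = 0.00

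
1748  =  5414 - 3666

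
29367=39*753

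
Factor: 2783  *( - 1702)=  - 4736666 = -2^1*11^2*23^2*37^1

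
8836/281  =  31 + 125/281 =31.44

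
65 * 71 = 4615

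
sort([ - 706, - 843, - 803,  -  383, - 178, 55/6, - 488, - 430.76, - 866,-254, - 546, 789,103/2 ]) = [ - 866, - 843, - 803, - 706, - 546,-488,-430.76, - 383,- 254, - 178,55/6, 103/2,789]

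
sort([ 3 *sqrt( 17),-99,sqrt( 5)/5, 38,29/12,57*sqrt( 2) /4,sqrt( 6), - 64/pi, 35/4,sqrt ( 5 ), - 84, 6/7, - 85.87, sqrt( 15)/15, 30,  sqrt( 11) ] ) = [ - 99 ,  -  85.87, - 84,-64/pi, sqrt (15) /15, sqrt( 5 )/5, 6/7,sqrt( 5)  ,  29/12,sqrt( 6 ), sqrt ( 11 ),35/4,3 * sqrt(17 ) , 57* sqrt( 2)/4,30,38]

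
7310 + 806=8116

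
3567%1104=255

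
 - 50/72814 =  - 1 + 36382/36407=- 0.00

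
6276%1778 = 942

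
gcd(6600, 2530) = 110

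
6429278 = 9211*698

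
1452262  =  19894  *73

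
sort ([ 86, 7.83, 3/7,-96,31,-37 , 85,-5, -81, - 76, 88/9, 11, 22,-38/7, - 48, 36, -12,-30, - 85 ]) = [  -  96, -85 ,  -  81,  -  76, - 48 , - 37,-30, - 12, - 38/7,-5, 3/7,7.83,88/9,11, 22,31,36,85, 86 ]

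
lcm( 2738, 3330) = 123210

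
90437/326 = 90437/326 = 277.41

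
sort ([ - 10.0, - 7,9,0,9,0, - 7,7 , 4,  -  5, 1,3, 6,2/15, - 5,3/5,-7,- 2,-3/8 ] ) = [-10.0, - 7,  -  7,-7, - 5,-5, - 2, - 3/8,0,0,2/15, 3/5,1,  3,4 , 6,  7,9,9] 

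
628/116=5 + 12/29 =5.41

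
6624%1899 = 927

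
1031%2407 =1031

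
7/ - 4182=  - 7/4182 = -0.00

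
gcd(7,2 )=1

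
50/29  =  1 + 21/29 = 1.72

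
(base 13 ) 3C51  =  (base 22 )hkh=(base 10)8685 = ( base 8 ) 20755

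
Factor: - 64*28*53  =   - 2^8*7^1*53^1  =  - 94976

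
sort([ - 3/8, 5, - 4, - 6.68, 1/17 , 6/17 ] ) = [-6.68, - 4, - 3/8,1/17,6/17, 5 ] 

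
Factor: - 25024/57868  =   - 2^4*37^( - 1) = -16/37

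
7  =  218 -211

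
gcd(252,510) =6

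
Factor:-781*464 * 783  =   - 283746672 = - 2^4*3^3*11^1*29^2*71^1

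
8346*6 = 50076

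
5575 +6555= 12130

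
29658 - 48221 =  - 18563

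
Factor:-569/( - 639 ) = 3^( - 2) * 71^(-1)*569^1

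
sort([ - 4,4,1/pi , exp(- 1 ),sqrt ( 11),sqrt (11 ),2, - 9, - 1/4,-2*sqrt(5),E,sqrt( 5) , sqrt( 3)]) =[-9, -2*sqrt(5 ),-4, - 1/4,1/pi, exp ( - 1), sqrt(3 ),2,sqrt(5 ) , E,sqrt(11),sqrt( 11), 4]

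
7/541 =7/541= 0.01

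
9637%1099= 845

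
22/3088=11/1544 = 0.01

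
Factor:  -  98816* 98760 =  - 9759068160=- 2^12*3^1*5^1*193^1*823^1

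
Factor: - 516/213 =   -  172/71 = - 2^2*43^1*71^( - 1) 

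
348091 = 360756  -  12665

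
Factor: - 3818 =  - 2^1*23^1*83^1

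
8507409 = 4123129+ 4384280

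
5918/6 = 986+1/3 = 986.33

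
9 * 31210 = 280890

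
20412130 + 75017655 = 95429785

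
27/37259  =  27/37259 = 0.00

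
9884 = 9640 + 244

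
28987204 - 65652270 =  - 36665066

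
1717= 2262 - 545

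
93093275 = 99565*935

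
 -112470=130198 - 242668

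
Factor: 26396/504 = 2^ (-1 )*3^( - 2 )*7^( - 1)*6599^1 = 6599/126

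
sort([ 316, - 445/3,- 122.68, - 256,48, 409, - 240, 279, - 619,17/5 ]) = [-619,  -  256, - 240,-445/3, - 122.68,17/5,  48, 279, 316, 409]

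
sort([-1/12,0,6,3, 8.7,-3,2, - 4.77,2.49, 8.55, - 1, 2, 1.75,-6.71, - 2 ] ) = [ - 6.71, - 4.77 ,-3, - 2, - 1 , - 1/12, 0,1.75, 2, 2,2.49, 3, 6, 8.55,8.7 ]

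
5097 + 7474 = 12571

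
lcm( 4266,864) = 68256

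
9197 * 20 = 183940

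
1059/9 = 353/3 = 117.67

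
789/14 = 56 + 5/14 =56.36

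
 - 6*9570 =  - 57420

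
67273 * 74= 4978202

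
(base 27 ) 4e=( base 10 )122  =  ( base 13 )95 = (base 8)172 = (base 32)3Q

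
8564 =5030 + 3534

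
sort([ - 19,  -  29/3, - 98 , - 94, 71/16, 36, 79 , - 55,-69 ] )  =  [ - 98, - 94,  -  69,-55, - 19, - 29/3,71/16,36 , 79 ] 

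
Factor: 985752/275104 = 2^( - 2)*3^2*8597^( - 1 )*13691^1 = 123219/34388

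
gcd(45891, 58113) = 9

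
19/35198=19/35198  =  0.00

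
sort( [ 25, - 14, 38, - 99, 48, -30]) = [ - 99,-30, - 14, 25, 38,48 ]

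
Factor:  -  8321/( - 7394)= 2^( - 1)*53^1*  157^1* 3697^ ( - 1)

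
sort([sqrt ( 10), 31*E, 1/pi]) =[ 1/pi,sqrt(10), 31*E ]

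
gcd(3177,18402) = 3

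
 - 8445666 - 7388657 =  - 15834323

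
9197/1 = 9197 = 9197.00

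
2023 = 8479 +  - 6456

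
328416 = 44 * 7464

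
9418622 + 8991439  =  18410061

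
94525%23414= 869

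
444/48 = 37/4 = 9.25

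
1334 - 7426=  - 6092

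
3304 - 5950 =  - 2646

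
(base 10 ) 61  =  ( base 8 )75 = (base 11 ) 56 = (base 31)1u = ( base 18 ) 37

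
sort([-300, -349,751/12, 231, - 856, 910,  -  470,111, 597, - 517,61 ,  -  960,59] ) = [  -  960, -856, - 517  , - 470, - 349,- 300, 59 , 61 , 751/12,111,231,597,910] 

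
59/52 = 59/52 = 1.13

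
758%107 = 9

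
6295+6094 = 12389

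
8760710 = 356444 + 8404266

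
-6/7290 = - 1 + 1214/1215 = - 0.00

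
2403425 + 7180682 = 9584107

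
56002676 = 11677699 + 44324977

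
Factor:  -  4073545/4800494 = -2^( - 1)*5^1*7^1*17^(-1)*271^ ( - 1 )*521^ ( - 1) * 116387^1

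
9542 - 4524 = 5018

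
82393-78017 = 4376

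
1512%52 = 4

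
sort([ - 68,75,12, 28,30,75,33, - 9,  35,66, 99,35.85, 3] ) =[- 68, - 9, 3,12,28,30,33,35 , 35.85,66,75,75 , 99 ]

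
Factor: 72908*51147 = 2^2*3^2*11^1*1657^1*5683^1 = 3729025476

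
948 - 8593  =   - 7645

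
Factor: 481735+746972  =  3^2 * 136523^1 = 1228707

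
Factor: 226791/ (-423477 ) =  - 113/211 =- 113^1 * 211^( - 1) 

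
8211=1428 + 6783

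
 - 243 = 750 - 993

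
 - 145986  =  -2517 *58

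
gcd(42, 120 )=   6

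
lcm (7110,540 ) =42660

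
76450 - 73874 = 2576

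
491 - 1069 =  - 578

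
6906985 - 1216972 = 5690013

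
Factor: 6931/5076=2^( - 2)*3^(-3 )*29^1*47^(  -  1)*239^1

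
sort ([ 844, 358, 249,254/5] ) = [ 254/5,249,358, 844]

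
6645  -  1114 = 5531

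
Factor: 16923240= 2^3*3^2*5^1*29^1*1621^1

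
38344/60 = 639 + 1/15 =639.07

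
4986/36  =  138+ 1/2 =138.50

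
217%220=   217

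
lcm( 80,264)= 2640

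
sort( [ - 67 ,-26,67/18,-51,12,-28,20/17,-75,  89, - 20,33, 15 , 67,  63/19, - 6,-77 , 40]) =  [-77,-75,-67, - 51, - 28,- 26, -20 ,-6, 20/17,  63/19,67/18, 12, 15, 33, 40, 67,89 ] 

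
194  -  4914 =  - 4720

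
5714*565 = 3228410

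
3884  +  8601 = 12485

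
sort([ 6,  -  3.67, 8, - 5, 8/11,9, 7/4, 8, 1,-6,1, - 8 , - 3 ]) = [ - 8, - 6, - 5,-3.67,  -  3,8/11, 1,1, 7/4, 6, 8, 8 , 9 ]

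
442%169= 104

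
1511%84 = 83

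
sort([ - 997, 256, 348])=[ - 997, 256,348]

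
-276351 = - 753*367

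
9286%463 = 26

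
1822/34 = 911/17 = 53.59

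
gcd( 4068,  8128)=4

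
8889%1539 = 1194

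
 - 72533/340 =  - 72533/340 = - 213.33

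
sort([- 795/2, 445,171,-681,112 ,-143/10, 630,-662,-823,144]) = [-823, - 681,- 662,-795/2,-143/10, 112,144,171 , 445,630] 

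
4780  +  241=5021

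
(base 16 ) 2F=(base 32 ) 1F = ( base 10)47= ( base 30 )1H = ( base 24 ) 1n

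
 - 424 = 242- 666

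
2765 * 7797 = 21558705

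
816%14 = 4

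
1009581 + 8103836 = 9113417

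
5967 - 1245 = 4722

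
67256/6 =11209 + 1/3 =11209.33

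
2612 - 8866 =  - 6254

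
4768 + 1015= 5783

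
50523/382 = 50523/382 = 132.26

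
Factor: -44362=-2^1*41^1*541^1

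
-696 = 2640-3336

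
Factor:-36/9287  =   - 2^2*3^2 *37^( -1 ) * 251^( - 1 ) 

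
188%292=188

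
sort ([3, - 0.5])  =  [ - 0.5 , 3 ] 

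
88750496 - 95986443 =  - 7235947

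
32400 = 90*360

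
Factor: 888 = 2^3*3^1*37^1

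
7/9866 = 7/9866 = 0.00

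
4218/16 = 263+5/8 = 263.62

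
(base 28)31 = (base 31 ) 2n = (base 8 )125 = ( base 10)85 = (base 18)4D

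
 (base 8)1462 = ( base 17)2E2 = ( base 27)138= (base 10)818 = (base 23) 1cd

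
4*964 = 3856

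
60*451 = 27060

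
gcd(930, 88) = 2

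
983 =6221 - 5238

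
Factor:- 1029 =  - 3^1*7^3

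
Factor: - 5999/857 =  - 7 = - 7^1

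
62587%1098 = 1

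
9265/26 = 356 + 9/26= 356.35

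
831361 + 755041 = 1586402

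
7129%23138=7129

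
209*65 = 13585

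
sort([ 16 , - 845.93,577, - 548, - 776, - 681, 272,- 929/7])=[  -  845.93, - 776, - 681, - 548, - 929/7, 16,272, 577]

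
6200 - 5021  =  1179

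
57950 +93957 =151907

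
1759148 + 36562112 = 38321260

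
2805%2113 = 692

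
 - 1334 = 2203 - 3537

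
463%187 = 89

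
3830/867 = 3830/867 = 4.42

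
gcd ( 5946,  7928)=1982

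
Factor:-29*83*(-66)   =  158862 = 2^1*3^1*11^1*29^1*83^1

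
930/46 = 20 + 5/23 = 20.22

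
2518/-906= -3 + 100/453 = - 2.78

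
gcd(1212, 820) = 4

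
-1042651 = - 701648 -341003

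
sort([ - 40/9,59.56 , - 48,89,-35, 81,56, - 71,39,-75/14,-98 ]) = [-98, - 71, - 48,  -  35, - 75/14,  -  40/9, 39, 56,59.56,81, 89]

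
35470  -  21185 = 14285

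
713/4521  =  713/4521   =  0.16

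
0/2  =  0=0.00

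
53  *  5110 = 270830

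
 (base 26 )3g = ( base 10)94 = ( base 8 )136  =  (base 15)64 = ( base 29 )37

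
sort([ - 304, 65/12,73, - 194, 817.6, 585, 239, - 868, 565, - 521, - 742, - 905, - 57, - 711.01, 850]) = [ - 905, - 868, - 742,- 711.01, - 521, - 304, - 194, -57, 65/12,73 , 239, 565, 585, 817.6, 850] 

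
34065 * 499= 16998435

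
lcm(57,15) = 285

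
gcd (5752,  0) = 5752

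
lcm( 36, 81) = 324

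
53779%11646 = 7195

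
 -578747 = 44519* (  -  13) 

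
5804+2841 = 8645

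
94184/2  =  47092 = 47092.00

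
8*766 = 6128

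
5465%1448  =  1121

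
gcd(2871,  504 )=9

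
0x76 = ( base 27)4a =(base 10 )118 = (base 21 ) 5D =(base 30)3s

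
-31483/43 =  - 733 + 36/43 = -732.16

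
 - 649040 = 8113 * ( - 80 ) 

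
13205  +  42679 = 55884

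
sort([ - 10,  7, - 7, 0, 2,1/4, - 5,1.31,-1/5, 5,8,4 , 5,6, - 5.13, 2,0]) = [-10, - 7, - 5.13, - 5  , - 1/5,0,  0,  1/4 , 1.31,  2 , 2,4,5,5,6,7, 8]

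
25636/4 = 6409 = 6409.00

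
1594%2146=1594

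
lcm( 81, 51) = 1377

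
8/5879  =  8/5879=0.00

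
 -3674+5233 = 1559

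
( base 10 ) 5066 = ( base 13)23C9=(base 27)6ph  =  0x13ca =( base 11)3896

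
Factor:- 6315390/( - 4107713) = 2^1*3^2* 5^1*47^1*613^ ( - 1 )*1493^1 * 6701^(  -  1)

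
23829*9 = 214461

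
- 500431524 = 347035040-847466564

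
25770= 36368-10598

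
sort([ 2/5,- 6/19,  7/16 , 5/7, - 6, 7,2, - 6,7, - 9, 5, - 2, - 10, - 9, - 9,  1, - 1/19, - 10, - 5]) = [ - 10, - 10, - 9, - 9, - 9 ,- 6, - 6, - 5, - 2 , - 6/19, - 1/19, 2/5,7/16,  5/7 , 1,2,5, 7, 7]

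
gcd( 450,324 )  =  18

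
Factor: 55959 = 3^1*23^1*811^1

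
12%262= 12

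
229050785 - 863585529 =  - 634534744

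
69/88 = 69/88 = 0.78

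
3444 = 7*492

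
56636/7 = 8090  +  6/7 = 8090.86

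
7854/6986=1+ 62/499=1.12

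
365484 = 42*8702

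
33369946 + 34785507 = 68155453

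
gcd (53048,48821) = 1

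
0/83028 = 0 = 0.00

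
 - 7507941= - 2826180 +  - 4681761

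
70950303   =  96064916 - 25114613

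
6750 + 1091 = 7841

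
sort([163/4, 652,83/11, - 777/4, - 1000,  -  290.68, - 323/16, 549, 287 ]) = [ - 1000,-290.68,-777/4, - 323/16, 83/11, 163/4, 287, 549,652 ]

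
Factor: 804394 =2^1  *402197^1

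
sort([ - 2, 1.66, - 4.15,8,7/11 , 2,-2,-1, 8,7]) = [  -  4.15, - 2, - 2,-1,7/11 , 1.66,2 , 7, 8 , 8 ]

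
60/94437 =20/31479= 0.00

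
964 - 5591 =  - 4627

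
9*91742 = 825678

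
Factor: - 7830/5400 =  - 2^( - 2 )*5^( -1)*29^1 = - 29/20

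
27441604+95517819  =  122959423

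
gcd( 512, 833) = 1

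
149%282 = 149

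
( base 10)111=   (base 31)3i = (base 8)157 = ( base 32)3f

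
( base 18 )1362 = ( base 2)1101100000010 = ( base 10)6914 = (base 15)20AE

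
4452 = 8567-4115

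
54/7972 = 27/3986=0.01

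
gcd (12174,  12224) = 2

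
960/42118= 480/21059 = 0.02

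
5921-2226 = 3695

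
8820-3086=5734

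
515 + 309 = 824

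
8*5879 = 47032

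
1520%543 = 434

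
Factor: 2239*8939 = 7^1 * 1277^1*2239^1 =20014421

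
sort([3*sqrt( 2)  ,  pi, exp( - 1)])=[ exp(  -  1),pi,3*sqrt( 2) ]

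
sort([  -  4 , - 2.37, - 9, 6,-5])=[  -  9, - 5, - 4, - 2.37,6]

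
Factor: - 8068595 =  - 5^1*41^1*39359^1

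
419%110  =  89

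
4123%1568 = 987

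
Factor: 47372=2^2 * 13^1*911^1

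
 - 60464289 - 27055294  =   - 87519583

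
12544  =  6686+5858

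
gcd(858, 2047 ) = 1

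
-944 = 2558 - 3502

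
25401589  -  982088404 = - 956686815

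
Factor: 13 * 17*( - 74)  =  -16354  =  -2^1*13^1*17^1*37^1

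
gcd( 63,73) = 1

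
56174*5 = 280870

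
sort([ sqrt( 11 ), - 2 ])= [ - 2, sqrt (11 ) ] 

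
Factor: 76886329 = 13^1*5914333^1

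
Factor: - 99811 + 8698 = -3^1 * 11^2*251^1 = - 91113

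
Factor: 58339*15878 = 926306642 =2^1*17^1*227^1*257^1 * 467^1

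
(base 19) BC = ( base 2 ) 11011101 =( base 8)335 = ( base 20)b1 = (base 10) 221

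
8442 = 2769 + 5673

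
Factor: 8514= 2^1*3^2*11^1*43^1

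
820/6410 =82/641 = 0.13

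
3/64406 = 3/64406 = 0.00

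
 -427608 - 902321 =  - 1329929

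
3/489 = 1/163 = 0.01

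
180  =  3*60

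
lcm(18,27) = 54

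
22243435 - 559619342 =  - 537375907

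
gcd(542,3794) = 542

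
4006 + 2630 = 6636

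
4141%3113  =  1028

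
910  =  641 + 269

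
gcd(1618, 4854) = 1618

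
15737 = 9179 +6558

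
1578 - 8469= -6891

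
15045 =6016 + 9029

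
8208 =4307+3901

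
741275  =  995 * 745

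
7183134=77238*93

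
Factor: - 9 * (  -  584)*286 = 2^4*3^2 * 11^1*13^1*73^1 = 1503216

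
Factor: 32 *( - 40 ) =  - 1280 = -  2^8*5^1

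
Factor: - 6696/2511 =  - 8/3 =- 2^3*3^ ( - 1 ) 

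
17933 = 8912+9021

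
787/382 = 787/382 = 2.06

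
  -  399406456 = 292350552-691757008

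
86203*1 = 86203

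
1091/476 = 2 + 139/476 = 2.29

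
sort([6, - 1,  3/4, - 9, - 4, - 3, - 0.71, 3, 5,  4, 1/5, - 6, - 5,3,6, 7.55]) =[ - 9, - 6, - 5,  -  4, - 3, -1, - 0.71,  1/5, 3/4, 3,  3, 4, 5,6,6,7.55]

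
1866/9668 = 933/4834 = 0.19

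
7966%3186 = 1594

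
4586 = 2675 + 1911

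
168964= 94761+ 74203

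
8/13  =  8/13 =0.62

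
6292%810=622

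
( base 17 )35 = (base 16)38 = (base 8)70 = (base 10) 56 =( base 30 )1q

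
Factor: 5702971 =251^1*22721^1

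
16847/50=336 +47/50= 336.94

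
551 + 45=596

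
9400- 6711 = 2689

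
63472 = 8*7934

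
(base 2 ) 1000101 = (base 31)27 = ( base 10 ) 69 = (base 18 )3F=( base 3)2120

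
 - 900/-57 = 15 + 15/19 = 15.79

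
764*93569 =71486716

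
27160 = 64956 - 37796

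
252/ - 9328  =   - 63/2332 = - 0.03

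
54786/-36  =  - 9131/6   =  - 1521.83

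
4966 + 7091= 12057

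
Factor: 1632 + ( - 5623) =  -13^1 * 307^1 = - 3991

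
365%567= 365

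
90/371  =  90/371=0.24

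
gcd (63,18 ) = 9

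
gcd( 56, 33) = 1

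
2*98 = 196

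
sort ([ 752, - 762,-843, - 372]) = [ - 843,  -  762,  -  372, 752]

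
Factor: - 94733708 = - 2^2*191^1*123997^1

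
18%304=18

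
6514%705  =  169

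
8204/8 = 2051/2 = 1025.50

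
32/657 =32/657 = 0.05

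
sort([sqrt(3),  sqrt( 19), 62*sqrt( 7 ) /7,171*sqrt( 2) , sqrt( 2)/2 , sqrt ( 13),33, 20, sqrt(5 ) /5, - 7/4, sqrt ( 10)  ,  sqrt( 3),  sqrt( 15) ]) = [  -  7/4  ,  sqrt( 5) /5,sqrt( 2)/2,sqrt ( 3),sqrt( 3 ), sqrt( 10),sqrt (13),sqrt( 15 ),sqrt( 19),20,62*sqrt( 7 )/7,33, 171*sqrt(2 )]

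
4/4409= 4/4409 = 0.00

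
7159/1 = 7159 = 7159.00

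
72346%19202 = 14740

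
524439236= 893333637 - 368894401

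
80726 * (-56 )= - 4520656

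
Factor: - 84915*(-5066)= 2^1*3^3 * 5^1*  17^2*37^1*149^1 = 430179390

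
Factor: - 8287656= - 2^3*3^1*13^1 * 101^1*263^1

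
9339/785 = 9339/785 = 11.90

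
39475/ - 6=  - 39475/6 = - 6579.17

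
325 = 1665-1340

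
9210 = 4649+4561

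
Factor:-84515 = -5^1*16903^1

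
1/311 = 1/311 = 0.00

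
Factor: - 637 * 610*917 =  - 2^1 * 5^1*7^3 *13^1 * 61^1*131^1 = -  356318690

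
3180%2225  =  955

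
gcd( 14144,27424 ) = 32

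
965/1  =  965 = 965.00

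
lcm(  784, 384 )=18816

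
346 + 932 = 1278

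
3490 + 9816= 13306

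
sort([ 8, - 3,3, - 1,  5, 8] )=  [ - 3, - 1, 3, 5, 8,  8 ]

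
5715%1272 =627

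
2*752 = 1504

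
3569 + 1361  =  4930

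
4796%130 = 116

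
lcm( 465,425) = 39525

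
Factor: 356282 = 2^1* 178141^1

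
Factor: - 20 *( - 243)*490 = 2381400  =  2^3*3^5*5^2*7^2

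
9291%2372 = 2175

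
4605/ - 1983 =- 3+448/661=- 2.32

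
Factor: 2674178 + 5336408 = 8010586=2^1*31^1*47^1 * 2749^1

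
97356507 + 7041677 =104398184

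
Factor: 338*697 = 2^1*13^2*17^1 * 41^1 = 235586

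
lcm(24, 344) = 1032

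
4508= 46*98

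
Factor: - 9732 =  - 2^2 * 3^1 * 811^1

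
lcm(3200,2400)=9600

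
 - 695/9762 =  - 695/9762 = - 0.07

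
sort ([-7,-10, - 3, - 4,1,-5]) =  [-10, - 7,-5, - 4, - 3,1 ] 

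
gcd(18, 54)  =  18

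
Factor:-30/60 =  - 2^( - 1) = -1/2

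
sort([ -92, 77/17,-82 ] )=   [ - 92, - 82,  77/17 ] 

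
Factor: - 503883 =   -  3^2 *55987^1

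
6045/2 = 6045/2 = 3022.50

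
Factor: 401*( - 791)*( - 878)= 278493698 = 2^1*7^1 * 113^1*401^1 * 439^1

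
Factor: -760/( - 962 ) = 380/481 = 2^2*5^1 * 13^( - 1 )*19^1*37^( - 1) 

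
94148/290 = 324 + 94/145 =324.65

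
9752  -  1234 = 8518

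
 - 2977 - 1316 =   -  4293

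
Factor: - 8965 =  - 5^1 * 11^1*163^1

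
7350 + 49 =7399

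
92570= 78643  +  13927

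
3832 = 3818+14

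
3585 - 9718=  - 6133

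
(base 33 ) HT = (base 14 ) 302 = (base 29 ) ka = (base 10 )590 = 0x24e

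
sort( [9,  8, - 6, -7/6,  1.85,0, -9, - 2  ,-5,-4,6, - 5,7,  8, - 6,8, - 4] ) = [  -  9, - 6, - 6, - 5, - 5, - 4, - 4, - 2 ,  -  7/6, 0,1.85,  6 , 7, 8, 8 , 8, 9]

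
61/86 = 61/86 = 0.71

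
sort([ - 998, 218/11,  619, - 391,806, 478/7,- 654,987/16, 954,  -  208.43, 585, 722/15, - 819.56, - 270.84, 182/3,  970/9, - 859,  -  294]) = [ - 998,-859,-819.56,  -  654, - 391, - 294,-270.84,-208.43, 218/11,722/15, 182/3, 987/16, 478/7, 970/9,585, 619, 806,954 ] 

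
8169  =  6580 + 1589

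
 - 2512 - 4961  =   - 7473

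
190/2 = 95=95.00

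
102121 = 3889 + 98232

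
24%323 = 24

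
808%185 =68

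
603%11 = 9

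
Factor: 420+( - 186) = 2^1*3^2*13^1 =234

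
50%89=50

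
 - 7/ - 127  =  7/127=0.06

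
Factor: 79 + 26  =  3^1*5^1*7^1 = 105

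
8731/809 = 10+641/809 = 10.79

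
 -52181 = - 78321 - -26140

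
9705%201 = 57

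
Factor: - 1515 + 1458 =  - 57= - 3^1*19^1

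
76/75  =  1 + 1/75= 1.01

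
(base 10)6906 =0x1AFA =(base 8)15372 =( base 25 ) b16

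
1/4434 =1/4434 = 0.00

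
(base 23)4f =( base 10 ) 107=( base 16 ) 6b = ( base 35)32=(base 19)5C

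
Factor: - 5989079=-37^1*157^1 *1031^1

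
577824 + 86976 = 664800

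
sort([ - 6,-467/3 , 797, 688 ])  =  [-467/3, - 6, 688, 797] 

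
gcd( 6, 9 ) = 3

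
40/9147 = 40/9147 =0.00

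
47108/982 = 47 +477/491 = 47.97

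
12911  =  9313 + 3598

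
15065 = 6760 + 8305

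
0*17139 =0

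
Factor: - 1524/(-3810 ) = 2/5  =  2^1*5^(-1 ) 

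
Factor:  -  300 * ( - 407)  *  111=2^2*3^2*5^2 * 11^1 * 37^2 = 13553100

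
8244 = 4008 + 4236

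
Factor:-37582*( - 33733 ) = 1267753606 = 2^1*7^1*19^1*23^1*43^1*61^1*79^1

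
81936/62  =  40968/31 = 1321.55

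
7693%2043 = 1564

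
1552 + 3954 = 5506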